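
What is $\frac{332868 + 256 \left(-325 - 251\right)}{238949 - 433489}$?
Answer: $- \frac{46353}{48635} \approx -0.95308$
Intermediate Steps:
$\frac{332868 + 256 \left(-325 - 251\right)}{238949 - 433489} = \frac{332868 + 256 \left(-576\right)}{-194540} = \left(332868 - 147456\right) \left(- \frac{1}{194540}\right) = 185412 \left(- \frac{1}{194540}\right) = - \frac{46353}{48635}$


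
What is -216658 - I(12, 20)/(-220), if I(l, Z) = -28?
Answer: -11916197/55 ≈ -2.1666e+5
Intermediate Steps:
-216658 - I(12, 20)/(-220) = -216658 - (-28)/(-220) = -216658 - (-28)*(-1)/220 = -216658 - 1*7/55 = -216658 - 7/55 = -11916197/55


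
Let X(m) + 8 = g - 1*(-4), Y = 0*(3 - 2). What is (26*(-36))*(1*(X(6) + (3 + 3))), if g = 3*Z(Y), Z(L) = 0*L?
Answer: -1872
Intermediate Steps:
Y = 0 (Y = 0*1 = 0)
Z(L) = 0
g = 0 (g = 3*0 = 0)
X(m) = -4 (X(m) = -8 + (0 - 1*(-4)) = -8 + (0 + 4) = -8 + 4 = -4)
(26*(-36))*(1*(X(6) + (3 + 3))) = (26*(-36))*(1*(-4 + (3 + 3))) = -936*(-4 + 6) = -936*2 = -1872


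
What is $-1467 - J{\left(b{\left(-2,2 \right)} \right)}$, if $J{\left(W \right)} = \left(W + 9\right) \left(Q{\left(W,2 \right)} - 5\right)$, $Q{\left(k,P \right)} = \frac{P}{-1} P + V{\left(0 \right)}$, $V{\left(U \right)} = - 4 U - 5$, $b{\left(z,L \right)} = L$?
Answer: $-1313$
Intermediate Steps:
$V{\left(U \right)} = -5 - 4 U$
$Q{\left(k,P \right)} = -5 - P^{2}$ ($Q{\left(k,P \right)} = \frac{P}{-1} P - 5 = P \left(-1\right) P + \left(-5 + 0\right) = - P P - 5 = - P^{2} - 5 = -5 - P^{2}$)
$J{\left(W \right)} = -126 - 14 W$ ($J{\left(W \right)} = \left(W + 9\right) \left(\left(-5 - 2^{2}\right) - 5\right) = \left(9 + W\right) \left(\left(-5 - 4\right) - 5\right) = \left(9 + W\right) \left(-9 - 5\right) = \left(9 + W\right) \left(-14\right) = -126 - 14 W$)
$-1467 - J{\left(b{\left(-2,2 \right)} \right)} = -1467 - \left(-126 - 28\right) = -1467 - -154 = -1467 + 154 = -1313$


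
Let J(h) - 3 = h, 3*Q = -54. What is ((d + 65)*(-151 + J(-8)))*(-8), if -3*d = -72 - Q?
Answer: 103584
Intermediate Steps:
Q = -18 (Q = (⅓)*(-54) = -18)
J(h) = 3 + h
d = 18 (d = -(-72 - 1*(-18))/3 = -(-72 + 18)/3 = -⅓*(-54) = 18)
((d + 65)*(-151 + J(-8)))*(-8) = ((18 + 65)*(-151 + (3 - 8)))*(-8) = (83*(-151 - 5))*(-8) = (83*(-156))*(-8) = -12948*(-8) = 103584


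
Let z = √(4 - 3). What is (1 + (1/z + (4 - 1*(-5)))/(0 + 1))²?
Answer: 121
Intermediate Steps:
z = 1 (z = √1 = 1)
(1 + (1/z + (4 - 1*(-5)))/(0 + 1))² = (1 + (1/1 + (4 - 1*(-5)))/(0 + 1))² = (1 + (1 + (4 + 5))/1)² = (1 + (1 + 9)*1)² = (1 + 10*1)² = (1 + 10)² = 11² = 121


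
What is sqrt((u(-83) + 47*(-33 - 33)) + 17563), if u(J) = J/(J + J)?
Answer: sqrt(57846)/2 ≈ 120.26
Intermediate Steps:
u(J) = 1/2 (u(J) = J/((2*J)) = J*(1/(2*J)) = 1/2)
sqrt((u(-83) + 47*(-33 - 33)) + 17563) = sqrt((1/2 + 47*(-33 - 33)) + 17563) = sqrt((1/2 + 47*(-66)) + 17563) = sqrt((1/2 - 3102) + 17563) = sqrt(-6203/2 + 17563) = sqrt(28923/2) = sqrt(57846)/2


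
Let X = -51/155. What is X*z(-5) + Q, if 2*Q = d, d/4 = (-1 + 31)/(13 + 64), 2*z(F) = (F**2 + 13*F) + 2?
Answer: 83913/11935 ≈ 7.0308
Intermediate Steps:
z(F) = 1 + F**2/2 + 13*F/2 (z(F) = ((F**2 + 13*F) + 2)/2 = (2 + F**2 + 13*F)/2 = 1 + F**2/2 + 13*F/2)
X = -51/155 (X = -51*1/155 = -51/155 ≈ -0.32903)
d = 120/77 (d = 4*((-1 + 31)/(13 + 64)) = 4*(30/77) = 120/77 ≈ 1.5584)
Q = 60/77 (Q = (1/2)*(120/77) = 60/77 ≈ 0.77922)
X*z(-5) + Q = -51*(1 + (1/2)*(-5)**2 + (13/2)*(-5))/155 + 60/77 = -51*(1 + (1/2)*25 - 65/2)/155 + 60/77 = -51*(1 + 25/2 - 65/2)/155 + 60/77 = -51/155*(-19) + 60/77 = 969/155 + 60/77 = 83913/11935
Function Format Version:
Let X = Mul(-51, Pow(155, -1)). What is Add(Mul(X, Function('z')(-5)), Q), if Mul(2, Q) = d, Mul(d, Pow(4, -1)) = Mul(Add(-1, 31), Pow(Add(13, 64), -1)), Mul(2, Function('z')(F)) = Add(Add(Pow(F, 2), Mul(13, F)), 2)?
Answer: Rational(83913, 11935) ≈ 7.0308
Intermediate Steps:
Function('z')(F) = Add(1, Mul(Rational(1, 2), Pow(F, 2)), Mul(Rational(13, 2), F)) (Function('z')(F) = Mul(Rational(1, 2), Add(Add(Pow(F, 2), Mul(13, F)), 2)) = Mul(Rational(1, 2), Add(2, Pow(F, 2), Mul(13, F))) = Add(1, Mul(Rational(1, 2), Pow(F, 2)), Mul(Rational(13, 2), F)))
X = Rational(-51, 155) (X = Mul(-51, Rational(1, 155)) = Rational(-51, 155) ≈ -0.32903)
d = Rational(120, 77) (d = Mul(4, Mul(Add(-1, 31), Pow(Add(13, 64), -1))) = Mul(4, Mul(30, Pow(77, -1))) = Mul(4, Mul(30, Rational(1, 77))) = Mul(4, Rational(30, 77)) = Rational(120, 77) ≈ 1.5584)
Q = Rational(60, 77) (Q = Mul(Rational(1, 2), Rational(120, 77)) = Rational(60, 77) ≈ 0.77922)
Add(Mul(X, Function('z')(-5)), Q) = Add(Mul(Rational(-51, 155), Add(1, Mul(Rational(1, 2), Pow(-5, 2)), Mul(Rational(13, 2), -5))), Rational(60, 77)) = Add(Mul(Rational(-51, 155), Add(1, Mul(Rational(1, 2), 25), Rational(-65, 2))), Rational(60, 77)) = Add(Mul(Rational(-51, 155), Add(1, Rational(25, 2), Rational(-65, 2))), Rational(60, 77)) = Add(Mul(Rational(-51, 155), -19), Rational(60, 77)) = Add(Rational(969, 155), Rational(60, 77)) = Rational(83913, 11935)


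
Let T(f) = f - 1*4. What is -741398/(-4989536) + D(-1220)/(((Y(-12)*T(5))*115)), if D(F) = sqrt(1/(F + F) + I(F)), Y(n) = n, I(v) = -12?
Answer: 370699/2494768 - I*sqrt(17861410)/1683600 ≈ 0.14859 - 0.0025103*I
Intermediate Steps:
T(f) = -4 + f (T(f) = f - 4 = -4 + f)
D(F) = sqrt(-12 + 1/(2*F)) (D(F) = sqrt(1/(F + F) - 12) = sqrt(1/(2*F) - 12) = sqrt(-12 + 1/(2*F)))
-741398/(-4989536) + D(-1220)/(((Y(-12)*T(5))*115)) = -741398/(-4989536) + (sqrt(-48 + 2/(-1220))/2)/((-12*(-4 + 5)*115)) = -741398*(-1/4989536) + (sqrt(-48 + 2*(-1/1220))/2)/((-12*1*115)) = 370699/2494768 + (sqrt(-48 - 1/610)/2)/((-12*115)) = 370699/2494768 + (sqrt(-29281/610)/2)/(-1380) = 370699/2494768 + ((I*sqrt(17861410)/610)/2)*(-1/1380) = 370699/2494768 + (I*sqrt(17861410)/1220)*(-1/1380) = 370699/2494768 - I*sqrt(17861410)/1683600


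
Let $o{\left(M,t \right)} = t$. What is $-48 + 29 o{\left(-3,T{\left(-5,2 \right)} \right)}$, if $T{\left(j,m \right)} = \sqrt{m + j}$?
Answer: $-48 + 29 i \sqrt{3} \approx -48.0 + 50.229 i$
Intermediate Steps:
$T{\left(j,m \right)} = \sqrt{j + m}$
$-48 + 29 o{\left(-3,T{\left(-5,2 \right)} \right)} = -48 + 29 \sqrt{-5 + 2} = -48 + 29 \sqrt{-3} = -48 + 29 i \sqrt{3}$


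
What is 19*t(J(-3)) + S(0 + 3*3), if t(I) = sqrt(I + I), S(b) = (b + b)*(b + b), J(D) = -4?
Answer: 324 + 38*I*sqrt(2) ≈ 324.0 + 53.74*I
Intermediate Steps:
S(b) = 4*b**2 (S(b) = (2*b)*(2*b) = 4*b**2)
t(I) = sqrt(2)*sqrt(I) (t(I) = sqrt(2*I) = sqrt(2)*sqrt(I))
19*t(J(-3)) + S(0 + 3*3) = 19*(sqrt(2)*sqrt(-4)) + 4*(0 + 3*3)**2 = 19*(sqrt(2)*(2*I)) + 4*(0 + 9)**2 = 19*(2*I*sqrt(2)) + 4*9**2 = 38*I*sqrt(2) + 4*81 = 38*I*sqrt(2) + 324 = 324 + 38*I*sqrt(2)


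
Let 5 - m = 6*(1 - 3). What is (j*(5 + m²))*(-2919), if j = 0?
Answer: 0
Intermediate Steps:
m = 17 (m = 5 - 6*(1 - 3) = 5 - 6*(-2) = 5 - 1*(-12) = 5 + 12 = 17)
(j*(5 + m²))*(-2919) = (0*(5 + 17²))*(-2919) = (0*(5 + 289))*(-2919) = (0*294)*(-2919) = 0*(-2919) = 0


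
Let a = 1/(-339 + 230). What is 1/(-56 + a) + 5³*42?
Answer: 32051141/6105 ≈ 5250.0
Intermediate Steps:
a = -1/109 (a = 1/(-109) = -1/109 ≈ -0.0091743)
1/(-56 + a) + 5³*42 = 1/(-56 - 1/109) + 5³*42 = 1/(-6105/109) + 125*42 = -109/6105 + 5250 = 32051141/6105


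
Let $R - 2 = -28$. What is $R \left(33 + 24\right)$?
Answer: $-1482$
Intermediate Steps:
$R = -26$ ($R = 2 - 28 = -26$)
$R \left(33 + 24\right) = - 26 \left(33 + 24\right) = \left(-26\right) 57 = -1482$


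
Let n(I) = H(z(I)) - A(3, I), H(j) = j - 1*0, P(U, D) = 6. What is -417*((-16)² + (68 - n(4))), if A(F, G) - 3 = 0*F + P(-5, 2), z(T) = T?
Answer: -137193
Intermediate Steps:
A(F, G) = 9 (A(F, G) = 3 + (0*F + 6) = 3 + (0 + 6) = 3 + 6 = 9)
H(j) = j (H(j) = j + 0 = j)
n(I) = -9 + I (n(I) = I - 1*9 = I - 9 = -9 + I)
-417*((-16)² + (68 - n(4))) = -417*((-16)² + (68 - (-9 + 4))) = -417*(256 + (68 - 1*(-5))) = -417*(256 + (68 + 5)) = -417*(256 + 73) = -417*329 = -137193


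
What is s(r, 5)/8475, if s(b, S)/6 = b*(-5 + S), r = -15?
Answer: 0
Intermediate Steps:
s(b, S) = 6*b*(-5 + S) (s(b, S) = 6*(b*(-5 + S)) = 6*b*(-5 + S))
s(r, 5)/8475 = (6*(-15)*(-5 + 5))/8475 = (6*(-15)*0)*(1/8475) = 0*(1/8475) = 0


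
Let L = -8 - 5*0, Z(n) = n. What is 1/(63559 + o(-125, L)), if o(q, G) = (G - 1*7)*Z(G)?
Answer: 1/63679 ≈ 1.5704e-5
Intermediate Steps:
L = -8 (L = -8 + 0 = -8)
o(q, G) = G*(-7 + G) (o(q, G) = (G - 1*7)*G = (G - 7)*G = (-7 + G)*G = G*(-7 + G))
1/(63559 + o(-125, L)) = 1/(63559 - 8*(-7 - 8)) = 1/(63559 - 8*(-15)) = 1/(63559 + 120) = 1/63679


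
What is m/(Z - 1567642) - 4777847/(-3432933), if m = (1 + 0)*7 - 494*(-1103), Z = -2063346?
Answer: 15477737693399/12464938527804 ≈ 1.2417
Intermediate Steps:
m = 544889 (m = 1*7 + 544882 = 7 + 544882 = 544889)
m/(Z - 1567642) - 4777847/(-3432933) = 544889/(-2063346 - 1567642) - 4777847/(-3432933) = 544889/(-3630988) - 4777847*(-1/3432933) = 544889*(-1/3630988) + 4777847/3432933 = -544889/3630988 + 4777847/3432933 = 15477737693399/12464938527804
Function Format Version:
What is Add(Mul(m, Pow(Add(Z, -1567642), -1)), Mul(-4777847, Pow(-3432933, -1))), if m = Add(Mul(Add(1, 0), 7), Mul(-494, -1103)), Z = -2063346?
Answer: Rational(15477737693399, 12464938527804) ≈ 1.2417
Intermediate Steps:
m = 544889 (m = Add(Mul(1, 7), 544882) = Add(7, 544882) = 544889)
Add(Mul(m, Pow(Add(Z, -1567642), -1)), Mul(-4777847, Pow(-3432933, -1))) = Add(Mul(544889, Pow(Add(-2063346, -1567642), -1)), Mul(-4777847, Pow(-3432933, -1))) = Add(Mul(544889, Pow(-3630988, -1)), Mul(-4777847, Rational(-1, 3432933))) = Add(Mul(544889, Rational(-1, 3630988)), Rational(4777847, 3432933)) = Add(Rational(-544889, 3630988), Rational(4777847, 3432933)) = Rational(15477737693399, 12464938527804)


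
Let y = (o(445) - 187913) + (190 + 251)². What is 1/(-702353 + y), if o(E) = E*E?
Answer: -1/497760 ≈ -2.0090e-6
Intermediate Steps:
o(E) = E²
y = 204593 (y = (445² - 187913) + (190 + 251)² = (198025 - 187913) + 441² = 10112 + 194481 = 204593)
1/(-702353 + y) = 1/(-702353 + 204593) = 1/(-497760) = -1/497760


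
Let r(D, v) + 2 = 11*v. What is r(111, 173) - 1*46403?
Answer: -44502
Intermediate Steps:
r(D, v) = -2 + 11*v
r(111, 173) - 1*46403 = (-2 + 11*173) - 1*46403 = (-2 + 1903) - 46403 = 1901 - 46403 = -44502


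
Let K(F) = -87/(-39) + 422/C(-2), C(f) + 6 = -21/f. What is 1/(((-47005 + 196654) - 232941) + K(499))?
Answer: -117/9733931 ≈ -1.2020e-5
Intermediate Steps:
C(f) = -6 - 21/f
K(F) = 11233/117 (K(F) = -87/(-39) + 422/(-6 - 21/(-2)) = -87*(-1/39) + 422/(-6 - 21*(-1/2)) = 29/13 + 422/(-6 + 21/2) = 29/13 + 422/(9/2) = 29/13 + 422*(2/9) = 29/13 + 844/9 = 11233/117)
1/(((-47005 + 196654) - 232941) + K(499)) = 1/(((-47005 + 196654) - 232941) + 11233/117) = 1/((149649 - 232941) + 11233/117) = 1/(-83292 + 11233/117) = 1/(-9733931/117) = -117/9733931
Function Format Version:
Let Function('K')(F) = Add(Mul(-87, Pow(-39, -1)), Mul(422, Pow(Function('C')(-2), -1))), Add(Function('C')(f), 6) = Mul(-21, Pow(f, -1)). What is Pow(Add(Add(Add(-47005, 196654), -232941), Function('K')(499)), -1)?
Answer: Rational(-117, 9733931) ≈ -1.2020e-5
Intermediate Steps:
Function('C')(f) = Add(-6, Mul(-21, Pow(f, -1)))
Function('K')(F) = Rational(11233, 117) (Function('K')(F) = Add(Mul(-87, Pow(-39, -1)), Mul(422, Pow(Add(-6, Mul(-21, Pow(-2, -1))), -1))) = Add(Mul(-87, Rational(-1, 39)), Mul(422, Pow(Add(-6, Mul(-21, Rational(-1, 2))), -1))) = Add(Rational(29, 13), Mul(422, Pow(Add(-6, Rational(21, 2)), -1))) = Add(Rational(29, 13), Mul(422, Pow(Rational(9, 2), -1))) = Add(Rational(29, 13), Mul(422, Rational(2, 9))) = Add(Rational(29, 13), Rational(844, 9)) = Rational(11233, 117))
Pow(Add(Add(Add(-47005, 196654), -232941), Function('K')(499)), -1) = Pow(Add(Add(Add(-47005, 196654), -232941), Rational(11233, 117)), -1) = Pow(Add(Add(149649, -232941), Rational(11233, 117)), -1) = Pow(Add(-83292, Rational(11233, 117)), -1) = Pow(Rational(-9733931, 117), -1) = Rational(-117, 9733931)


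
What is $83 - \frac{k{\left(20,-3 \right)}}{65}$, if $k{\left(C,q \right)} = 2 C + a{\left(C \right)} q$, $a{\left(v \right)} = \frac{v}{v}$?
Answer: $\frac{5358}{65} \approx 82.431$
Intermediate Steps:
$a{\left(v \right)} = 1$
$k{\left(C,q \right)} = q + 2 C$ ($k{\left(C,q \right)} = 2 C + 1 q = 2 C + q = q + 2 C$)
$83 - \frac{k{\left(20,-3 \right)}}{65} = 83 - \frac{-3 + 2 \cdot 20}{65} = 83 - \left(-3 + 40\right) \frac{1}{65} = 83 - 37 \cdot \frac{1}{65} = 83 - \frac{37}{65} = \frac{5358}{65}$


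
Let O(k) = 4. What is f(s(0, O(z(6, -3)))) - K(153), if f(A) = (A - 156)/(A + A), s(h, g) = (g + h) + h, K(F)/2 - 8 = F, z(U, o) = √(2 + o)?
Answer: -341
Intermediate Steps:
K(F) = 16 + 2*F
s(h, g) = g + 2*h
f(A) = (-156 + A)/(2*A) (f(A) = (-156 + A)/((2*A)) = (-156 + A)*(1/(2*A)) = (-156 + A)/(2*A))
f(s(0, O(z(6, -3)))) - K(153) = (-156 + (4 + 2*0))/(2*(4 + 2*0)) - (16 + 2*153) = (-156 + (4 + 0))/(2*(4 + 0)) - (16 + 306) = (½)*(-156 + 4)/4 - 1*322 = (½)*(¼)*(-152) - 322 = -19 - 322 = -341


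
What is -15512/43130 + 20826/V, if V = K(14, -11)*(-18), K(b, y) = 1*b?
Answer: -25059289/301910 ≈ -83.003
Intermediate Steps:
K(b, y) = b
V = -252 (V = 14*(-18) = -252)
-15512/43130 + 20826/V = -15512/43130 + 20826/(-252) = -15512*1/43130 + 20826*(-1/252) = -7756/21565 - 1157/14 = -25059289/301910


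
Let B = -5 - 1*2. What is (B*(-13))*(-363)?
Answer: -33033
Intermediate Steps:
B = -7 (B = -5 - 2 = -7)
(B*(-13))*(-363) = -7*(-13)*(-363) = 91*(-363) = -33033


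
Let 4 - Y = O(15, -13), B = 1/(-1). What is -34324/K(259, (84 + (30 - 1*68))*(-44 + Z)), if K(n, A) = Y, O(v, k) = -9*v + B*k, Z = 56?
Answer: -17162/63 ≈ -272.41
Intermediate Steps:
B = -1
O(v, k) = -k - 9*v (O(v, k) = -9*v - k = -k - 9*v)
Y = 126 (Y = 4 - (-1*(-13) - 9*15) = 4 - (13 - 135) = 4 - 1*(-122) = 4 + 122 = 126)
K(n, A) = 126
-34324/K(259, (84 + (30 - 1*68))*(-44 + Z)) = -34324/126 = -34324*1/126 = -17162/63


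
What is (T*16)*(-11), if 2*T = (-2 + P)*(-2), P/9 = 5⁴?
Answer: 989648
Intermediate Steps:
P = 5625 (P = 9*5⁴ = 9*625 = 5625)
T = -5623 (T = ((-2 + 5625)*(-2))/2 = (5623*(-2))/2 = (½)*(-11246) = -5623)
(T*16)*(-11) = -5623*16*(-11) = -89968*(-11) = 989648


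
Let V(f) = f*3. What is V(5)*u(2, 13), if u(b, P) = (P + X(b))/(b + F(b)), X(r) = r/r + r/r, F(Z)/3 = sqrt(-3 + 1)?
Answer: 225/11 - 675*I*sqrt(2)/22 ≈ 20.455 - 43.391*I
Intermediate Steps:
F(Z) = 3*I*sqrt(2) (F(Z) = 3*sqrt(-3 + 1) = 3*sqrt(-2) = 3*(I*sqrt(2)) = 3*I*sqrt(2))
V(f) = 3*f
X(r) = 2 (X(r) = 1 + 1 = 2)
u(b, P) = (2 + P)/(b + 3*I*sqrt(2)) (u(b, P) = (P + 2)/(b + 3*I*sqrt(2)) = (2 + P)/(b + 3*I*sqrt(2)))
V(5)*u(2, 13) = (3*5)*((2 + 13)/(2 + 3*I*sqrt(2))) = 15*(15/(2 + 3*I*sqrt(2))) = 225/(2 + 3*I*sqrt(2))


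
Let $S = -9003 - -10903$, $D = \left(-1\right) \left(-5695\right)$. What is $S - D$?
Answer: $-3795$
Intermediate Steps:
$D = 5695$
$S = 1900$ ($S = -9003 + 10903 = 1900$)
$S - D = 1900 - 5695 = -3795$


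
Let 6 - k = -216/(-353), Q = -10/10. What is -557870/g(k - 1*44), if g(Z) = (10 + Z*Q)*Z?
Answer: 6951562283/23389080 ≈ 297.21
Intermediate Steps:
Q = -1 (Q = -10*⅒ = -1)
k = 1902/353 (k = 6 - (-216)/(-353) = 6 - (-216)*(-1)/353 = 6 - 1*216/353 = 6 - 216/353 = 1902/353 ≈ 5.3881)
g(Z) = Z*(10 - Z) (g(Z) = (10 + Z*(-1))*Z = (10 - Z)*Z = Z*(10 - Z))
-557870/g(k - 1*44) = -557870*1/((10 - (1902/353 - 1*44))*(1902/353 - 1*44)) = -557870*1/((10 - (1902/353 - 44))*(1902/353 - 44)) = -557870*(-353/(13630*(10 - 1*(-13630/353)))) = -557870*(-353/(13630*(10 + 13630/353))) = -557870/((-13630/353*17160/353)) = -557870/(-233890800/124609) = -557870*(-124609/233890800) = 6951562283/23389080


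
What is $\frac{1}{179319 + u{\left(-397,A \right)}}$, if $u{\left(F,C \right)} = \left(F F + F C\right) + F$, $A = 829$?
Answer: $\frac{1}{7418} \approx 0.00013481$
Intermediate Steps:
$u{\left(F,C \right)} = F + F^{2} + C F$ ($u{\left(F,C \right)} = \left(F^{2} + C F\right) + F = F + F^{2} + C F$)
$\frac{1}{179319 + u{\left(-397,A \right)}} = \frac{1}{179319 - 397 \left(1 + 829 - 397\right)} = \frac{1}{179319 - 171901} = \frac{1}{7418}$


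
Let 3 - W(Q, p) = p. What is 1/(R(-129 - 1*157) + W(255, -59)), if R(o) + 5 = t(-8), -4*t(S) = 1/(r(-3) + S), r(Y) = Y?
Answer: 44/2509 ≈ 0.017537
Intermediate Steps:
W(Q, p) = 3 - p
t(S) = -1/(4*(-3 + S))
R(o) = -219/44 (R(o) = -5 - 1/(-12 + 4*(-8)) = -5 - 1/(-12 - 32) = -5 - 1/(-44) = -5 - 1*(-1/44) = -5 + 1/44 = -219/44)
1/(R(-129 - 1*157) + W(255, -59)) = 1/(-219/44 + (3 - 1*(-59))) = 1/(-219/44 + (3 + 59)) = 1/(-219/44 + 62) = 1/(2509/44) = 44/2509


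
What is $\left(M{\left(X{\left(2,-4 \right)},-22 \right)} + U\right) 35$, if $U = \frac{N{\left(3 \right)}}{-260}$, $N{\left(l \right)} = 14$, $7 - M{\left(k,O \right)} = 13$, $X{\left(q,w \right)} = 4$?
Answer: $- \frac{5509}{26} \approx -211.88$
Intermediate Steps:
$M{\left(k,O \right)} = -6$ ($M{\left(k,O \right)} = 7 - 13 = -6$)
$U = - \frac{7}{130}$ ($U = \frac{14}{-260} = 14 \left(- \frac{1}{260}\right) = - \frac{7}{130} \approx -0.053846$)
$\left(M{\left(X{\left(2,-4 \right)},-22 \right)} + U\right) 35 = \left(-6 - \frac{7}{130}\right) 35 = \left(- \frac{787}{130}\right) 35 = - \frac{5509}{26}$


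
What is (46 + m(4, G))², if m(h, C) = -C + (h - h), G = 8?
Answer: 1444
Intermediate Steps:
m(h, C) = -C (m(h, C) = -C + 0 = -C)
(46 + m(4, G))² = (46 - 1*8)² = (46 - 8)² = 38² = 1444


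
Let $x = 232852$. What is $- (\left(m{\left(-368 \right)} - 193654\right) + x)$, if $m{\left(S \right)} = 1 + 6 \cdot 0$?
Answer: $-39199$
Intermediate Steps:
$m{\left(S \right)} = 1$ ($m{\left(S \right)} = 1 + 0 = 1$)
$- (\left(m{\left(-368 \right)} - 193654\right) + x) = - (\left(1 - 193654\right) + 232852) = - (-193653 + 232852) = \left(-1\right) 39199 = -39199$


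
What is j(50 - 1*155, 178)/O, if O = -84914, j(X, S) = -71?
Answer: 71/84914 ≈ 0.00083614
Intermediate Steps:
j(50 - 1*155, 178)/O = -71/(-84914) = -71*(-1/84914) = 71/84914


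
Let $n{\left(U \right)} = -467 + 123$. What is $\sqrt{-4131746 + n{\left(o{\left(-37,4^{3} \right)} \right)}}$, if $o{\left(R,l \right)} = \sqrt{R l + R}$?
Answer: $i \sqrt{4132090} \approx 2032.8 i$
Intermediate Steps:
$o{\left(R,l \right)} = \sqrt{R + R l}$
$n{\left(U \right)} = -344$
$\sqrt{-4131746 + n{\left(o{\left(-37,4^{3} \right)} \right)}} = \sqrt{-4131746 - 344} = \sqrt{-4132090} = i \sqrt{4132090}$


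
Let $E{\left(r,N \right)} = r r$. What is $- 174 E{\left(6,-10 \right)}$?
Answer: $-6264$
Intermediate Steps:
$E{\left(r,N \right)} = r^{2}$
$- 174 E{\left(6,-10 \right)} = - 174 \cdot 6^{2} = \left(-174\right) 36 = -6264$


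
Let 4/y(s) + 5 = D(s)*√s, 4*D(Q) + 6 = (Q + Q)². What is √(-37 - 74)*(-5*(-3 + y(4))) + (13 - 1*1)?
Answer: 12 + 85*I*√111/6 ≈ 12.0 + 149.26*I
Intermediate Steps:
D(Q) = -3/2 + Q² (D(Q) = -3/2 + (Q + Q)²/4 = -3/2 + (2*Q)²/4 = -3/2 + (4*Q²)/4 = -3/2 + Q²)
y(s) = 4/(-5 + √s*(-3/2 + s²)) (y(s) = 4/(-5 + (-3/2 + s²)*√s) = 4/(-5 + √s*(-3/2 + s²)))
√(-37 - 74)*(-5*(-3 + y(4))) + (13 - 1*1) = √(-37 - 74)*(-5*(-3 + 8/(-10 + √4*(-3 + 2*4²)))) + (13 - 1*1) = √(-111)*(-5*(-3 + 8/(-10 + 2*(-3 + 2*16)))) + (13 - 1) = (I*√111)*(-5*(-3 + 8/(-10 + 2*(-3 + 32)))) + 12 = (I*√111)*(-5*(-3 + 8/(-10 + 2*29))) + 12 = (I*√111)*(-5*(-3 + 8/(-10 + 58))) + 12 = (I*√111)*(-5*(-3 + 8/48)) + 12 = (I*√111)*(-5*(-3 + 8*(1/48))) + 12 = (I*√111)*(-5*(-3 + ⅙)) + 12 = (I*√111)*(-5*(-17/6)) + 12 = (I*√111)*(85/6) + 12 = 85*I*√111/6 + 12 = 12 + 85*I*√111/6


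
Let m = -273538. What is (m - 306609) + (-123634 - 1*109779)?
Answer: -813560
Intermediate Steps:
(m - 306609) + (-123634 - 1*109779) = (-273538 - 306609) + (-123634 - 1*109779) = -580147 + (-123634 - 109779) = -580147 - 233413 = -813560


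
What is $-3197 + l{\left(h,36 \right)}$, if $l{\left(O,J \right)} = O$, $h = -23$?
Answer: $-3220$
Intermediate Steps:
$-3197 + l{\left(h,36 \right)} = -3197 - 23 = -3220$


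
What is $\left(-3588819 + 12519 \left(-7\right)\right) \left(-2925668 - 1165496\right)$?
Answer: $15040968070128$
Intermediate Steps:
$\left(-3588819 + 12519 \left(-7\right)\right) \left(-2925668 - 1165496\right) = \left(-3588819 - 87633\right) \left(-4091164\right) = \left(-3676452\right) \left(-4091164\right) = 15040968070128$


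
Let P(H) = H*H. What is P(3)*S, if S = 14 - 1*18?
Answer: -36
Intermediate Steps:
P(H) = H²
S = -4 (S = 14 - 18 = -4)
P(3)*S = 3²*(-4) = 9*(-4) = -36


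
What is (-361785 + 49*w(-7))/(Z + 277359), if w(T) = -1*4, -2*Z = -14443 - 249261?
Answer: -361981/409211 ≈ -0.88458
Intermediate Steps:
Z = 131852 (Z = -(-14443 - 249261)/2 = -1/2*(-263704) = 131852)
w(T) = -4
(-361785 + 49*w(-7))/(Z + 277359) = (-361785 + 49*(-4))/(131852 + 277359) = (-361785 - 196)/409211 = -361981*1/409211 = -361981/409211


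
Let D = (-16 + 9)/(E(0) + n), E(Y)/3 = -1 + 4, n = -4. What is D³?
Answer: -343/125 ≈ -2.7440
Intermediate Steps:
E(Y) = 9 (E(Y) = 3*(-1 + 4) = 3*3 = 9)
D = -7/5 (D = (-16 + 9)/(9 - 4) = -7/5 ≈ -1.4000)
D³ = (-7/5)³ = -343/125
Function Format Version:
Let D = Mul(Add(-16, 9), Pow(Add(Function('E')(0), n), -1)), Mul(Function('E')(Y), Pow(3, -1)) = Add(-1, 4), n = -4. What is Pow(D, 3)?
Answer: Rational(-343, 125) ≈ -2.7440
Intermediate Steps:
Function('E')(Y) = 9 (Function('E')(Y) = Mul(3, Add(-1, 4)) = Mul(3, 3) = 9)
D = Rational(-7, 5) (D = Mul(Add(-16, 9), Pow(Add(9, -4), -1)) = Mul(-7, Pow(5, -1)) = Mul(-7, Rational(1, 5)) = Rational(-7, 5) ≈ -1.4000)
Pow(D, 3) = Pow(Rational(-7, 5), 3) = Rational(-343, 125)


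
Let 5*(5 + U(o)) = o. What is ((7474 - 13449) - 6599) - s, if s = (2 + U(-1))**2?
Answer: -314606/25 ≈ -12584.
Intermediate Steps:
U(o) = -5 + o/5
s = 256/25 (s = (2 + (-5 + (1/5)*(-1)))**2 = (2 + (-5 - 1/5))**2 = (2 - 26/5)**2 = (-16/5)**2 = 256/25 ≈ 10.240)
((7474 - 13449) - 6599) - s = ((7474 - 13449) - 6599) - 1*256/25 = (-5975 - 6599) - 256/25 = -12574 - 256/25 = -314606/25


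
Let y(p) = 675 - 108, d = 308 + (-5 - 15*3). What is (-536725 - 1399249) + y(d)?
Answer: -1935407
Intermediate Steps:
d = 258 (d = 308 + (-5 - 45) = 308 - 50 = 258)
y(p) = 567
(-536725 - 1399249) + y(d) = (-536725 - 1399249) + 567 = -1935974 + 567 = -1935407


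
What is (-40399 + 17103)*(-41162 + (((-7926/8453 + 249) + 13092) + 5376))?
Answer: 4420078464256/8453 ≈ 5.2290e+8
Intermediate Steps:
(-40399 + 17103)*(-41162 + (((-7926/8453 + 249) + 13092) + 5376)) = -23296*(-41162 + (((-7926*1/8453 + 249) + 13092) + 5376)) = -23296*(-41162 + (((-7926/8453 + 249) + 13092) + 5376)) = -23296*(-41162 + ((2096871/8453 + 13092) + 5376)) = -23296*(-41162 + (112763547/8453 + 5376)) = -23296*(-41162 + 158206875/8453) = -23296*(-189735511/8453) = 4420078464256/8453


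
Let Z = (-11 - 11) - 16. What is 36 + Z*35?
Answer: -1294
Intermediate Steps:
Z = -38 (Z = -22 - 16 = -38)
36 + Z*35 = 36 - 38*35 = 36 - 1330 = -1294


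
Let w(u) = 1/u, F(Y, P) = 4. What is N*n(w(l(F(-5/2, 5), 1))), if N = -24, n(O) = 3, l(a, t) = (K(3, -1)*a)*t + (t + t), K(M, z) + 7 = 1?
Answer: -72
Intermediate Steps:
K(M, z) = -6 (K(M, z) = -7 + 1 = -6)
l(a, t) = 2*t - 6*a*t (l(a, t) = (-6*a)*t + (t + t) = -6*a*t + 2*t = 2*t - 6*a*t)
N*n(w(l(F(-5/2, 5), 1))) = -24*3 = -72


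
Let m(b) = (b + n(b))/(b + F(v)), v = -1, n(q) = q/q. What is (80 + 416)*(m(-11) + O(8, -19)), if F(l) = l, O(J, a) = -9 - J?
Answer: -24056/3 ≈ -8018.7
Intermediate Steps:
n(q) = 1
m(b) = (1 + b)/(-1 + b) (m(b) = (b + 1)/(b - 1) = (1 + b)/(-1 + b))
(80 + 416)*(m(-11) + O(8, -19)) = (80 + 416)*((1 - 11)/(-1 - 11) + (-9 - 1*8)) = 496*(-10/(-12) + (-9 - 8)) = 496*(-1/12*(-10) - 17) = 496*(5/6 - 17) = 496*(-97/6) = -24056/3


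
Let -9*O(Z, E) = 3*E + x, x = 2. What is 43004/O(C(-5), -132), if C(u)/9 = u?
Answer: 193518/197 ≈ 982.33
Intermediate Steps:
C(u) = 9*u
O(Z, E) = -2/9 - E/3 (O(Z, E) = -(3*E + 2)/9 = -(2 + 3*E)/9 = -2/9 - E/3)
43004/O(C(-5), -132) = 43004/(-2/9 - ⅓*(-132)) = 43004/(-2/9 + 44) = 43004/(394/9) = 43004*(9/394) = 193518/197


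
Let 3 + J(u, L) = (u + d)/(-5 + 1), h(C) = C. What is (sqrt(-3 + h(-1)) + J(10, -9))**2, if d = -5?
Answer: 225/16 - 17*I ≈ 14.063 - 17.0*I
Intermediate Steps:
J(u, L) = -7/4 - u/4 (J(u, L) = -3 + (u - 5)/(-5 + 1) = -3 + (-5 + u)/(-4) = -3 + (-5 + u)*(-1/4) = -3 + (5/4 - u/4) = -7/4 - u/4)
(sqrt(-3 + h(-1)) + J(10, -9))**2 = (sqrt(-3 - 1) + (-7/4 - 1/4*10))**2 = (sqrt(-4) + (-7/4 - 5/2))**2 = (2*I - 17/4)**2 = (-17/4 + 2*I)**2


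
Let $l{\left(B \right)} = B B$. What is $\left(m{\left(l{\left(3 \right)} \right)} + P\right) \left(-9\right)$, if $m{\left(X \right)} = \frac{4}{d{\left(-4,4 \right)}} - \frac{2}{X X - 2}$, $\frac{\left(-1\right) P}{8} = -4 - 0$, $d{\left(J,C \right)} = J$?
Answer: $- \frac{22023}{79} \approx -278.77$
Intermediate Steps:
$l{\left(B \right)} = B^{2}$
$P = 32$ ($P = - 8 \left(-4 - 0\right) = - 8 \left(-4 + 0\right) = \left(-8\right) \left(-4\right) = 32$)
$m{\left(X \right)} = -1 - \frac{2}{-2 + X^{2}}$ ($m{\left(X \right)} = \frac{4}{-4} - \frac{2}{X X - 2} = 4 \left(- \frac{1}{4}\right) - \frac{2}{X^{2} - 2} = -1 - \frac{2}{-2 + X^{2}}$)
$\left(m{\left(l{\left(3 \right)} \right)} + P\right) \left(-9\right) = \left(- \frac{\left(3^{2}\right)^{2}}{-2 + \left(3^{2}\right)^{2}} + 32\right) \left(-9\right) = \left(- \frac{9^{2}}{-2 + 9^{2}} + 32\right) \left(-9\right) = \left(\left(-1\right) 81 \frac{1}{-2 + 81} + 32\right) \left(-9\right) = \left(\left(-1\right) 81 \cdot \frac{1}{79} + 32\right) \left(-9\right) = \left(- \frac{81}{79} + 32\right) \left(-9\right) = \frac{2447}{79} \left(-9\right) = - \frac{22023}{79}$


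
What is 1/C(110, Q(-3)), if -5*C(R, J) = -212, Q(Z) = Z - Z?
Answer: 5/212 ≈ 0.023585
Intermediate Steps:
Q(Z) = 0
C(R, J) = 212/5 (C(R, J) = -⅕*(-212) = 212/5)
1/C(110, Q(-3)) = 1/(212/5) = 5/212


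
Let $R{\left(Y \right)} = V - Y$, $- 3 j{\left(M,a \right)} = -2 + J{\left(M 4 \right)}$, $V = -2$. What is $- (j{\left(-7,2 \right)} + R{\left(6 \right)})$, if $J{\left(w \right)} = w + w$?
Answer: $- \frac{34}{3} \approx -11.333$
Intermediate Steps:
$J{\left(w \right)} = 2 w$
$j{\left(M,a \right)} = \frac{2}{3} - \frac{8 M}{3}$ ($j{\left(M,a \right)} = - \frac{-2 + 2 M 4}{3} = - \frac{-2 + 2 \cdot 4 M}{3} = - \frac{-2 + 8 M}{3} = \frac{2}{3} - \frac{8 M}{3}$)
$R{\left(Y \right)} = -2 - Y$
$- (j{\left(-7,2 \right)} + R{\left(6 \right)}) = - (\left(\frac{2}{3} - - \frac{56}{3}\right) - 8) = - (\left(\frac{2}{3} + \frac{56}{3}\right) - 8) = - (\frac{58}{3} - 8) = \left(-1\right) \frac{34}{3} = - \frac{34}{3}$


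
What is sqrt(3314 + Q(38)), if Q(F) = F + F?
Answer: sqrt(3390) ≈ 58.224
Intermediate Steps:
Q(F) = 2*F
sqrt(3314 + Q(38)) = sqrt(3314 + 2*38) = sqrt(3314 + 76) = sqrt(3390)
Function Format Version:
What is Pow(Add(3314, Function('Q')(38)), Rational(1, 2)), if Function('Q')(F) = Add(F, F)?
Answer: Pow(3390, Rational(1, 2)) ≈ 58.224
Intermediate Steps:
Function('Q')(F) = Mul(2, F)
Pow(Add(3314, Function('Q')(38)), Rational(1, 2)) = Pow(Add(3314, Mul(2, 38)), Rational(1, 2)) = Pow(Add(3314, 76), Rational(1, 2)) = Pow(3390, Rational(1, 2))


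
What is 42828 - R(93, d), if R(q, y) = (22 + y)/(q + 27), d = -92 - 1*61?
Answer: 5139491/120 ≈ 42829.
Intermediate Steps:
d = -153 (d = -92 - 61 = -153)
R(q, y) = (22 + y)/(27 + q)
42828 - R(93, d) = 42828 - (22 - 153)/(27 + 93) = 42828 - (-131)/120 = 42828 - 1*(-131/120) = 42828 + 131/120 = 5139491/120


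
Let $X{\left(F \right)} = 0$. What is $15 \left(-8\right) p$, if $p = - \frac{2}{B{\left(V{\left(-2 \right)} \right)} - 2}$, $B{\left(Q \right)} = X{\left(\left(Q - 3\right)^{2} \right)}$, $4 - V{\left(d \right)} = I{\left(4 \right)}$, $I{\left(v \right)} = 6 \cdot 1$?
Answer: $-120$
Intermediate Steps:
$I{\left(v \right)} = 6$
$V{\left(d \right)} = -2$ ($V{\left(d \right)} = 4 - 6 = -2$)
$B{\left(Q \right)} = 0$
$p = 1$ ($p = - \frac{2}{0 - 2} = - \frac{2}{-2} = \left(-2\right) \left(- \frac{1}{2}\right) = 1$)
$15 \left(-8\right) p = 15 \left(-8\right) 1 = \left(-120\right) 1 = -120$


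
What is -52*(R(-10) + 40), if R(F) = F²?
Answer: -7280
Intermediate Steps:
-52*(R(-10) + 40) = -52*((-10)² + 40) = -52*(100 + 40) = -52*140 = -7280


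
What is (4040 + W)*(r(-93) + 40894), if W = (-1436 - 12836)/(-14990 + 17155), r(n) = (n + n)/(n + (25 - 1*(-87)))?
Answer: 1356654478080/8227 ≈ 1.6490e+8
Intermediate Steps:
r(n) = 2*n/(112 + n) (r(n) = (2*n)/(n + (25 + 87)) = (2*n)/(n + 112) = (2*n)/(112 + n) = 2*n/(112 + n))
W = -14272/2165 ≈ -6.5921
(4040 + W)*(r(-93) + 40894) = (4040 - 14272/2165)*(2*(-93)/(112 - 93) + 40894) = 8732328*(2*(-93)/19 + 40894)/2165 = 8732328*(2*(-93)*(1/19) + 40894)/2165 = 8732328*(-186/19 + 40894)/2165 = (8732328/2165)*(776800/19) = 1356654478080/8227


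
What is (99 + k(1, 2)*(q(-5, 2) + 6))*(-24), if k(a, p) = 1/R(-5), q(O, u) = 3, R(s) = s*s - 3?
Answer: -26244/11 ≈ -2385.8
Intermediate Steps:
R(s) = -3 + s² (R(s) = s² - 3 = -3 + s²)
k(a, p) = 1/22 (k(a, p) = 1/(-3 + (-5)²) = 1/(-3 + 25) = 1/22)
(99 + k(1, 2)*(q(-5, 2) + 6))*(-24) = (99 + (3 + 6)/22)*(-24) = (99 + (1/22)*9)*(-24) = (99 + 9/22)*(-24) = (2187/22)*(-24) = -26244/11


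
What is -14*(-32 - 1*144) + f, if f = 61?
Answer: 2525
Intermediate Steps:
-14*(-32 - 1*144) + f = -14*(-32 - 1*144) + 61 = -14*(-32 - 144) + 61 = -14*(-176) + 61 = 2464 + 61 = 2525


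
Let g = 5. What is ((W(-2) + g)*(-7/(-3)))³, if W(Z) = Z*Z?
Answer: 9261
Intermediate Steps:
W(Z) = Z²
((W(-2) + g)*(-7/(-3)))³ = (((-2)² + 5)*(-7/(-3)))³ = ((4 + 5)*(-7*(-⅓)))³ = (9*(7/3))³ = 21³ = 9261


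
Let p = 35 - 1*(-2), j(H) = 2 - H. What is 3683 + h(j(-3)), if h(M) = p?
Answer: 3720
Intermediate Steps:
p = 37 (p = 35 + 2 = 37)
h(M) = 37
3683 + h(j(-3)) = 3683 + 37 = 3720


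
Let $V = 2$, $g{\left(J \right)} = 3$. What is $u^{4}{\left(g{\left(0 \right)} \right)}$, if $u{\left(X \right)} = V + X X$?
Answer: $14641$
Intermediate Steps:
$u{\left(X \right)} = 2 + X^{2}$ ($u{\left(X \right)} = 2 + X X = 2 + X^{2}$)
$u^{4}{\left(g{\left(0 \right)} \right)} = \left(2 + 3^{2}\right)^{4} = \left(2 + 9\right)^{4} = 11^{4} = 14641$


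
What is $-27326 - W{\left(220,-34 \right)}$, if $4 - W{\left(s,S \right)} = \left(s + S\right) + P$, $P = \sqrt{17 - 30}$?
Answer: $-27144 + i \sqrt{13} \approx -27144.0 + 3.6056 i$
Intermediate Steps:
$P = i \sqrt{13}$ ($P = \sqrt{-13} = i \sqrt{13} \approx 3.6056 i$)
$W{\left(s,S \right)} = 4 - S - s - i \sqrt{13}$ ($W{\left(s,S \right)} = 4 - \left(\left(s + S\right) + i \sqrt{13}\right) = 4 - \left(\left(S + s\right) + i \sqrt{13}\right) = 4 - \left(S + s + i \sqrt{13}\right) = 4 - S - s - i \sqrt{13}$)
$-27326 - W{\left(220,-34 \right)} = -27326 - \left(4 - -34 - 220 - i \sqrt{13}\right) = -27326 - \left(4 + 34 - 220 - i \sqrt{13}\right) = -27326 - \left(-182 - i \sqrt{13}\right) = -27326 + \left(182 + i \sqrt{13}\right) = -27144 + i \sqrt{13}$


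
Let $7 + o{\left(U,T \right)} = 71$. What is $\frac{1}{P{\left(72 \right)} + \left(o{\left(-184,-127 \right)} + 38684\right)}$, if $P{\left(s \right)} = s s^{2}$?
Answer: $\frac{1}{411996} \approx 2.4272 \cdot 10^{-6}$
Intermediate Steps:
$o{\left(U,T \right)} = 64$ ($o{\left(U,T \right)} = -7 + 71 = 64$)
$P{\left(s \right)} = s^{3}$
$\frac{1}{P{\left(72 \right)} + \left(o{\left(-184,-127 \right)} + 38684\right)} = \frac{1}{72^{3} + \left(64 + 38684\right)} = \frac{1}{373248 + 38748} = \frac{1}{411996}$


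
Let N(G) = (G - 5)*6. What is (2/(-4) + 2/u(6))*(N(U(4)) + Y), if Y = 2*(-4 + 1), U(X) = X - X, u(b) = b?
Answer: 6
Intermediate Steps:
U(X) = 0
N(G) = -30 + 6*G (N(G) = (-5 + G)*6 = -30 + 6*G)
Y = -6 (Y = 2*(-3) = -6)
(2/(-4) + 2/u(6))*(N(U(4)) + Y) = (2/(-4) + 2/6)*((-30 + 6*0) - 6) = (2*(-1/4) + 2*(1/6))*((-30 + 0) - 6) = (-1/2 + 1/3)*(-30 - 6) = -1/6*(-36) = 6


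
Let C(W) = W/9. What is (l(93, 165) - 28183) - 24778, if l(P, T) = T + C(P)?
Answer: -158357/3 ≈ -52786.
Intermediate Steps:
C(W) = W/9 (C(W) = W*(1/9) = W/9)
l(P, T) = T + P/9
(l(93, 165) - 28183) - 24778 = ((165 + (1/9)*93) - 28183) - 24778 = ((165 + 31/3) - 28183) - 24778 = (526/3 - 28183) - 24778 = -84023/3 - 24778 = -158357/3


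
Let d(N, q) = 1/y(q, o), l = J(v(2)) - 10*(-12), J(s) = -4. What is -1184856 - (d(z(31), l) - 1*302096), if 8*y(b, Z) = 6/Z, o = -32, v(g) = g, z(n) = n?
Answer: -2648152/3 ≈ -8.8272e+5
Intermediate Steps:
y(b, Z) = 3/(4*Z) (y(b, Z) = (6/Z)/8 = 3/(4*Z))
l = 116 (l = -4 - 10*(-12) = -4 + 120 = 116)
d(N, q) = -128/3 (d(N, q) = 1/((¾)/(-32)) = 1/((¾)*(-1/32)) = 1/(-3/128) = -128/3)
-1184856 - (d(z(31), l) - 1*302096) = -1184856 - (-128/3 - 1*302096) = -1184856 - (-128/3 - 302096) = -1184856 - 1*(-906416/3) = -1184856 + 906416/3 = -2648152/3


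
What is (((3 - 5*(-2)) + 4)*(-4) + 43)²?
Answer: 625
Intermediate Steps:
(((3 - 5*(-2)) + 4)*(-4) + 43)² = (((3 + 10) + 4)*(-4) + 43)² = ((13 + 4)*(-4) + 43)² = (17*(-4) + 43)² = (-68 + 43)² = (-25)² = 625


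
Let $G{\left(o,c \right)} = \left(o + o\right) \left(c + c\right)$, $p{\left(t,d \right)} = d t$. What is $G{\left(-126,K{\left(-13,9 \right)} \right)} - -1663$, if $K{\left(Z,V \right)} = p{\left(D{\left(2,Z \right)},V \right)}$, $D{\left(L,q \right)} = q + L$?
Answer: $51559$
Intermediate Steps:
$D{\left(L,q \right)} = L + q$
$K{\left(Z,V \right)} = V \left(2 + Z\right)$
$G{\left(o,c \right)} = 4 c o$ ($G{\left(o,c \right)} = 2 o 2 c = 4 c o$)
$G{\left(-126,K{\left(-13,9 \right)} \right)} - -1663 = 4 \cdot 9 \left(2 - 13\right) \left(-126\right) - -1663 = 4 \cdot 9 \left(-11\right) \left(-126\right) + 1663 = 4 \left(-99\right) \left(-126\right) + 1663 = 49896 + 1663 = 51559$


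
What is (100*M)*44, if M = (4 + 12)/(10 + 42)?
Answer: 17600/13 ≈ 1353.8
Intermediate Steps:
M = 4/13 (M = 16/52 = 16*(1/52) = 4/13 ≈ 0.30769)
(100*M)*44 = (100*(4/13))*44 = (400/13)*44 = 17600/13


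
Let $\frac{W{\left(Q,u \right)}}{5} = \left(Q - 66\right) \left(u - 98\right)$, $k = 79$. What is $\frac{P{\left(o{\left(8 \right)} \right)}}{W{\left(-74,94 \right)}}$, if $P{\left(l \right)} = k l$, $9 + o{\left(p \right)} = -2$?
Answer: $- \frac{869}{2800} \approx -0.31036$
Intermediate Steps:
$o{\left(p \right)} = -11$ ($o{\left(p \right)} = -9 - 2 = -11$)
$W{\left(Q,u \right)} = 5 \left(-98 + u\right) \left(-66 + Q\right)$ ($W{\left(Q,u \right)} = 5 \left(Q - 66\right) \left(u - 98\right) = 5 \left(-66 + Q\right) \left(-98 + u\right) = 5 \left(-98 + u\right) \left(-66 + Q\right)$)
$P{\left(l \right)} = 79 l$
$\frac{P{\left(o{\left(8 \right)} \right)}}{W{\left(-74,94 \right)}} = \frac{79 \left(-11\right)}{32340 - -36260 - 31020 + 5 \left(-74\right) 94} = - \frac{869}{32340 + 36260 - 31020 - 34780} = - \frac{869}{2800}$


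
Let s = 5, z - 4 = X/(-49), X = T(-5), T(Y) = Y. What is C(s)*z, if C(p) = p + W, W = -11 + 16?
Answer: 2010/49 ≈ 41.020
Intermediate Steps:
X = -5
z = 201/49 (z = 4 - 5/(-49) = 4 - 5*(-1/49) = 4 + 5/49 = 201/49 ≈ 4.1020)
W = 5
C(p) = 5 + p (C(p) = p + 5 = 5 + p)
C(s)*z = (5 + 5)*(201/49) = 10*(201/49) = 2010/49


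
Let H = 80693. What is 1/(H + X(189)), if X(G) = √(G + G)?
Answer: 80693/6511359871 - 3*√42/6511359871 ≈ 1.2390e-5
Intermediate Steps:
X(G) = √2*√G (X(G) = √(2*G) = √2*√G)
1/(H + X(189)) = 1/(80693 + √2*√189) = 1/(80693 + √2*(3*√21)) = 1/(80693 + 3*√42)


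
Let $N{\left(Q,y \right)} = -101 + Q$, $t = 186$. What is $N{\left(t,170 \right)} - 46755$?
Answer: $-46670$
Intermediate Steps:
$N{\left(t,170 \right)} - 46755 = \left(-101 + 186\right) - 46755 = 85 - 46755 = -46670$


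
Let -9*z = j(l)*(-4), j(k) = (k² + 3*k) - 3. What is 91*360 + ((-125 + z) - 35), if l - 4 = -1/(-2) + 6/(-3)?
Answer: 293443/9 ≈ 32605.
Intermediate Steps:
l = 5/2 (l = 4 + (-1/(-2) + 6/(-3)) = 4 + (-1*(-½) + 6*(-⅓)) = 4 + (½ - 2) = 4 - 3/2 = 5/2 ≈ 2.5000)
j(k) = -3 + k² + 3*k
z = 43/9 (z = -(-3 + (5/2)² + 3*(5/2))*(-4)/9 = -(-3 + 25/4 + 15/2)*(-4)/9 = -43*(-4)/36 = -⅑*(-43) = 43/9 ≈ 4.7778)
91*360 + ((-125 + z) - 35) = 91*360 + ((-125 + 43/9) - 35) = 32760 + (-1082/9 - 35) = 32760 - 1397/9 = 293443/9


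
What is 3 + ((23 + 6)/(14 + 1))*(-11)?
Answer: -274/15 ≈ -18.267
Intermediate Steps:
3 + ((23 + 6)/(14 + 1))*(-11) = 3 + (29/15)*(-11) = 3 - 319/15 = -274/15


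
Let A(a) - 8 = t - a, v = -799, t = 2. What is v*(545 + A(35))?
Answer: -415480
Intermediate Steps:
A(a) = 10 - a (A(a) = 8 + (2 - a) = 10 - a)
v*(545 + A(35)) = -799*(545 + (10 - 1*35)) = -799*(545 + (10 - 35)) = -799*(545 - 25) = -799*520 = -415480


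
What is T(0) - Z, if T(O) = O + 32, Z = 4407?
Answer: -4375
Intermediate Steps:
T(O) = 32 + O
T(0) - Z = (32 + 0) - 1*4407 = 32 - 4407 = -4375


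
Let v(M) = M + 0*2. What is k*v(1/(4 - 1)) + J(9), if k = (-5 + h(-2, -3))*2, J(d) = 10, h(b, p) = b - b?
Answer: 20/3 ≈ 6.6667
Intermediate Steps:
h(b, p) = 0
v(M) = M (v(M) = M + 0 = M)
k = -10 (k = (-5 + 0)*2 = -5*2 = -10)
k*v(1/(4 - 1)) + J(9) = -10/(4 - 1) + 10 = -10/3 + 10 = 20/3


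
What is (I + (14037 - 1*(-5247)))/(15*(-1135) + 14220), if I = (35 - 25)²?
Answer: -19384/2805 ≈ -6.9105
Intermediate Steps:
I = 100 (I = 10² = 100)
(I + (14037 - 1*(-5247)))/(15*(-1135) + 14220) = (100 + (14037 - 1*(-5247)))/(15*(-1135) + 14220) = (100 + (14037 + 5247))/(-17025 + 14220) = (100 + 19284)/(-2805) = 19384*(-1/2805) = -19384/2805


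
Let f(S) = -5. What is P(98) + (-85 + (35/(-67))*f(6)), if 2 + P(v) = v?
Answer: 912/67 ≈ 13.612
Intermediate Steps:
P(v) = -2 + v
P(98) + (-85 + (35/(-67))*f(6)) = (-2 + 98) + (-85 + (35/(-67))*(-5)) = 96 + (-85 + (35*(-1/67))*(-5)) = 96 + (-85 - 35/67*(-5)) = 96 + (-85 + 175/67) = 96 - 5520/67 = 912/67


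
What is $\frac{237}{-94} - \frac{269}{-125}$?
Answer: $- \frac{4339}{11750} \approx -0.36928$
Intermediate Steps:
$\frac{237}{-94} - \frac{269}{-125} = 237 \left(- \frac{1}{94}\right) - - \frac{269}{125} = - \frac{237}{94} + \frac{269}{125} = - \frac{4339}{11750}$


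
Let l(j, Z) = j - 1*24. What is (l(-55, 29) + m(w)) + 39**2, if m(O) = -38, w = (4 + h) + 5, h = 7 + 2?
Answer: 1404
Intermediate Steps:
h = 9
w = 18 (w = (4 + 9) + 5 = 13 + 5 = 18)
l(j, Z) = -24 + j (l(j, Z) = j - 24 = -24 + j)
(l(-55, 29) + m(w)) + 39**2 = ((-24 - 55) - 38) + 39**2 = (-79 - 38) + 1521 = -117 + 1521 = 1404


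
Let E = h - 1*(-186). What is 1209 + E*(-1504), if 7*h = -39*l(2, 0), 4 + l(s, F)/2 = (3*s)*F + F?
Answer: -2418993/7 ≈ -3.4557e+5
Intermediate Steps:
l(s, F) = -8 + 2*F + 6*F*s (l(s, F) = -8 + 2*((3*s)*F + F) = -8 + 2*(3*F*s + F) = -8 + 2*(F + 3*F*s) = -8 + (2*F + 6*F*s) = -8 + 2*F + 6*F*s)
h = 312/7 (h = (-39*(-8 + 2*0 + 6*0*2))/7 = (-39*(-8 + 0 + 0))/7 = (-39*(-8))/7 = (⅐)*312 = 312/7 ≈ 44.571)
E = 1614/7 (E = 312/7 - 1*(-186) = 312/7 + 186 = 1614/7 ≈ 230.57)
1209 + E*(-1504) = 1209 + (1614/7)*(-1504) = 1209 - 2427456/7 = -2418993/7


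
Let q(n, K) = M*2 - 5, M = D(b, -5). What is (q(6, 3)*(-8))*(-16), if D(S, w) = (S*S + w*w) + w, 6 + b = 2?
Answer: 8576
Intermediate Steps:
b = -4 (b = -6 + 2 = -4)
D(S, w) = w + S**2 + w**2 (D(S, w) = (S**2 + w**2) + w = w + S**2 + w**2)
M = 36 (M = -5 + (-4)**2 + (-5)**2 = -5 + 16 + 25 = 36)
q(n, K) = 67 (q(n, K) = 36*2 - 5 = 72 - 5 = 67)
(q(6, 3)*(-8))*(-16) = (67*(-8))*(-16) = -536*(-16) = 8576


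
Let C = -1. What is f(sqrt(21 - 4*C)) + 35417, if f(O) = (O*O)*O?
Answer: 35542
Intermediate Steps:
f(O) = O**3 (f(O) = O**2*O = O**3)
f(sqrt(21 - 4*C)) + 35417 = (sqrt(21 - 4*(-1)))**3 + 35417 = (sqrt(21 + 4))**3 + 35417 = (sqrt(25))**3 + 35417 = 5**3 + 35417 = 125 + 35417 = 35542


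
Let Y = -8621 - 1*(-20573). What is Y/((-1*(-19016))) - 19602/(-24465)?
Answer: 27714888/19384435 ≈ 1.4297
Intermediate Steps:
Y = 11952 (Y = -8621 + 20573 = 11952)
Y/((-1*(-19016))) - 19602/(-24465) = 11952/((-1*(-19016))) - 19602/(-24465) = 11952/19016 - 19602*(-1/24465) = 11952*(1/19016) + 6534/8155 = 1494/2377 + 6534/8155 = 27714888/19384435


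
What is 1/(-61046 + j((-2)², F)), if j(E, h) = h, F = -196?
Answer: -1/61242 ≈ -1.6329e-5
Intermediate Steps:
1/(-61046 + j((-2)², F)) = 1/(-61046 - 196) = 1/(-61242) = -1/61242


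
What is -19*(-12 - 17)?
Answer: 551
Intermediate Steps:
-19*(-12 - 17) = -19*(-29) = 551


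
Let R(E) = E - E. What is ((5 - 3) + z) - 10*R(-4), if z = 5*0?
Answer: 2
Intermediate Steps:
z = 0
R(E) = 0
((5 - 3) + z) - 10*R(-4) = ((5 - 3) + 0) - 10*0 = (2 + 0) + 0 = 2 + 0 = 2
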